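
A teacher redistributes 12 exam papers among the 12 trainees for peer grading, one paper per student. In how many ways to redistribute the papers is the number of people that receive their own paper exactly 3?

29369120

Choose which 3 of the 12 are fixed: C(12,3) = 220.
The other 9 form a derangement: !9 = 133496.
Total: 220 × 133496 = 29369120.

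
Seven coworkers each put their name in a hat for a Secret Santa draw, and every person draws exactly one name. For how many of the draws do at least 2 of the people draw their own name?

1331

# with exactly i fixed is C(7,i)·!(7-i); sum over i=2..7:
  i=2: C(7,2)·!5 = 21·44 = 924
  i=3: C(7,3)·!4 = 35·9 = 315
  i=4: C(7,4)·!3 = 35·2 = 70
  i=5: C(7,5)·!2 = 21·1 = 21
  i=6: C(7,6)·!1 = 7·0 = 0
  i=7: C(7,7)·!0 = 1·1 = 1
Total = 1331.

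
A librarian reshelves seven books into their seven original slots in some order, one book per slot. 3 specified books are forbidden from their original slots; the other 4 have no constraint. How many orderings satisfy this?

Inclusion-exclusion on the 3 forbidden self-matches:
Σ_{j=0}^{3} (-1)^j C(3,j)(7-j)!
= C(3,0)·7! - C(3,1)·6! + C(3,2)·5! - C(3,3)·4!
= 5040 - 2160 + 360 - 24
= 3216

3216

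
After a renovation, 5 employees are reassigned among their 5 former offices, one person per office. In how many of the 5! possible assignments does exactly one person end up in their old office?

45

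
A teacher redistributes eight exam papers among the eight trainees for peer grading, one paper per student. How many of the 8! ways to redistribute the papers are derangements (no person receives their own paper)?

14833

!8 = 8! · Σ_{k=0}^{8} (-1)^k/k!
= 8! - 8!/1! + 8!/2! - 8!/3! + 8!/4! - 8!/5! + 8!/6! - 8!/7! + 8!/8!
= 40320 - 40320 + 20160 - 6720 + 1680 - 336 + 56 - 8 + 1
= 14833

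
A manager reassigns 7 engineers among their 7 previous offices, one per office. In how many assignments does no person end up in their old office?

1854

!7 = 7! · Σ_{k=0}^{7} (-1)^k/k!
= 7! - 7!/1! + 7!/2! - 7!/3! + 7!/4! - 7!/5! + 7!/6! - 7!/7!
= 5040 - 5040 + 2520 - 840 + 210 - 42 + 7 - 1
= 1854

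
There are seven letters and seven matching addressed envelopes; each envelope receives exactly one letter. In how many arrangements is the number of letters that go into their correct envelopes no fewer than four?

92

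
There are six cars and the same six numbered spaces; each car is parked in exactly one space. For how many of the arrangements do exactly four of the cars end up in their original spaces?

15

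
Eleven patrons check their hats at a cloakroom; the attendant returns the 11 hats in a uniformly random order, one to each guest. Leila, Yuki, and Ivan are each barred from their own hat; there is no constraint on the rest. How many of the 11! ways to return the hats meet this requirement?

30078720

Inclusion-exclusion on the 3 forbidden self-matches:
Σ_{j=0}^{3} (-1)^j C(3,j)(11-j)!
= C(3,0)·11! - C(3,1)·10! + C(3,2)·9! - C(3,3)·8!
= 39916800 - 10886400 + 1088640 - 40320
= 30078720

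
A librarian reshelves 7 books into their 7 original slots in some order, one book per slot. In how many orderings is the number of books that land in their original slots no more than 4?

5018

Sum C(7,i)·!(7-i) for i = 0..4:
  i=0: C(7,0)·!7 = 1·1854 = 1854
  i=1: C(7,1)·!6 = 7·265 = 1855
  i=2: C(7,2)·!5 = 21·44 = 924
  i=3: C(7,3)·!4 = 35·9 = 315
  i=4: C(7,4)·!3 = 35·2 = 70
Total = 5018.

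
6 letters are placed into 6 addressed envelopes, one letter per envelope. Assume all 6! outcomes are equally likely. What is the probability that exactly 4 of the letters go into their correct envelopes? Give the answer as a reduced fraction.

Favorable outcomes: C(6,4)·!2 = 15·1 = 15.
Total outcomes: 6! = 720.
Probability = 15/720 = 1/48.

1/48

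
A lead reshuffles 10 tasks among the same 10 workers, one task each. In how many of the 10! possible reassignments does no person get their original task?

By inclusion-exclusion, !10 = Σ (-1)^k · 10!/k! for k=0..10
= 10! - 10!/1! + 10!/2! - 10!/3! + 10!/4! - 10!/5! + 10!/6! - 10!/7! + 10!/8! - 10!/9! + 10!/10!
= 3628800 - 3628800 + 1814400 - 604800 + 151200 - 30240 + 5040 - 720 + 90 - 10 + 1
= 1334961

1334961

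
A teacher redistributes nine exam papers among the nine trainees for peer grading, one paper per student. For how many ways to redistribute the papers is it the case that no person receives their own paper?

The subfactorial !9 = [9!/e] (nearest integer).
9! = 362880, and 362880/e ≈ 133496.09, so !9 = 133496.

133496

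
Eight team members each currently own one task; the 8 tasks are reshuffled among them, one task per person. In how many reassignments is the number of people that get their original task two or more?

10655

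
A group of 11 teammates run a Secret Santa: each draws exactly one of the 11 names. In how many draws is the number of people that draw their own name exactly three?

Choose which 3 of the 11 are fixed: C(11,3) = 165.
The other 8 form a derangement: !8 = 14833.
Total: 165 × 14833 = 2447445.

2447445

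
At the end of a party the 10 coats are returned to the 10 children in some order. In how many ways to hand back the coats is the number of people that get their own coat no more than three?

Sum C(10,i)·!(10-i) for i = 0..3:
  i=0: C(10,0)·!10 = 1·1334961 = 1334961
  i=1: C(10,1)·!9 = 10·133496 = 1334960
  i=2: C(10,2)·!8 = 45·14833 = 667485
  i=3: C(10,3)·!7 = 120·1854 = 222480
Total = 3559886.

3559886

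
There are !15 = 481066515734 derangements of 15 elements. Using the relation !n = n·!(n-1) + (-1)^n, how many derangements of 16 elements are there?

7697064251745

!16 = 16·481066515734 + 1 = 7697064251745.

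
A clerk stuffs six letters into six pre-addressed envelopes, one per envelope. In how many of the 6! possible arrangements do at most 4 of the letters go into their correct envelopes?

# with exactly i fixed is C(6,i)·!(6-i); sum over i=0..4:
  i=0: C(6,0)·!6 = 1·265 = 265
  i=1: C(6,1)·!5 = 6·44 = 264
  i=2: C(6,2)·!4 = 15·9 = 135
  i=3: C(6,3)·!3 = 20·2 = 40
  i=4: C(6,4)·!2 = 15·1 = 15
Total = 719.

719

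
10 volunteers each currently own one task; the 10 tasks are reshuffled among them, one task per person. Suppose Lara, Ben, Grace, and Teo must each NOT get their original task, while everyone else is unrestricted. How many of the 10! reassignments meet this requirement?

2399760

Let A_j be the event that the j-th constrained one is fixed. By inclusion-exclusion over the 4 events:
Σ_{j=0}^{4} (-1)^j C(4,j)(10-j)!
= C(4,0)·10! - C(4,1)·9! + C(4,2)·8! - C(4,3)·7! + C(4,4)·6!
= 3628800 - 1451520 + 241920 - 20160 + 720
= 2399760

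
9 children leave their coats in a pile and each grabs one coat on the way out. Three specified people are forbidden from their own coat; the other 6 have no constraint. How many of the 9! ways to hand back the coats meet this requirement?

Inclusion-exclusion on the 3 forbidden self-matches:
Σ_{j=0}^{3} (-1)^j C(3,j)(9-j)!
= C(3,0)·9! - C(3,1)·8! + C(3,2)·7! - C(3,3)·6!
= 362880 - 120960 + 15120 - 720
= 256320

256320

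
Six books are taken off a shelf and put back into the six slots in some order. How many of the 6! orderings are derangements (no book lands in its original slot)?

The subfactorial !6 = [6!/e] (nearest integer).
6! = 720, and 720/e ≈ 264.87, so !6 = 265.

265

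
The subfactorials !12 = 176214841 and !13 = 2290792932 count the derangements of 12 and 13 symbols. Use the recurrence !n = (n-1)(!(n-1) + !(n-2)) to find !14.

32071101049

!14 = (14-1)·(!13 + !12) = 13·(2290792932 + 176214841) = 13·2467007773 = 32071101049.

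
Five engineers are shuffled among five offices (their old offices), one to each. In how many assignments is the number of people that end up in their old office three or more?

Sum C(5,i)·!(5-i) for i = 3..5:
  i=3: C(5,3)·!2 = 10·1 = 10
  i=4: C(5,4)·!1 = 5·0 = 0
  i=5: C(5,5)·!0 = 1·1 = 1
Total = 11.

11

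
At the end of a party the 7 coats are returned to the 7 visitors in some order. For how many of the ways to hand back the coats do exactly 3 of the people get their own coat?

Pick the 3 fixed positions: C(7,3) = 35 ways.
The other 4 form a derangement: !4 = 9.
Total: 35 × 9 = 315.

315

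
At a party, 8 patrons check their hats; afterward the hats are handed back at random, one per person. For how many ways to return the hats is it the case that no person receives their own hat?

Use !n = (n-1)(!(n-1) + !(n-2)).
!8 = 7·(1854 + 265) = 7·2119 = 14833

14833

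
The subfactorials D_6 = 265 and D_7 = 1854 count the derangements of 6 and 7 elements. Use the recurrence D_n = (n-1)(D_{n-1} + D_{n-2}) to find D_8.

D_8 = (8-1)·(D_7 + D_6) = 7·(1854 + 265) = 7·2119 = 14833.

14833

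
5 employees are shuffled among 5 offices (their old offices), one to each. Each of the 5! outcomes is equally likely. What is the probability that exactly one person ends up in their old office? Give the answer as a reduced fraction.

3/8

Favorable outcomes: C(5,1)·!4 = 5·9 = 45.
Total outcomes: 5! = 120.
Probability = 45/120 = 3/8.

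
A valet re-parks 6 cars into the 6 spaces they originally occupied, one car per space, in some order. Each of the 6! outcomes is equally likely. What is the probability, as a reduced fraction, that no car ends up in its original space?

53/144

Favorable outcomes: !6 = 265.
Total outcomes: 6! = 720.
Probability = 265/720 = 53/144.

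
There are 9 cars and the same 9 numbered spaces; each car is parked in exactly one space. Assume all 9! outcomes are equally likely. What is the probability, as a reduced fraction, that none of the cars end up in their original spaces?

Favorable outcomes: !9 = 133496.
Total outcomes: 9! = 362880.
Probability = 133496/362880 = 16687/45360.

16687/45360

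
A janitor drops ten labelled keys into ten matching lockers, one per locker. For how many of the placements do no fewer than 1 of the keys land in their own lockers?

# with exactly i fixed is C(10,i)·!(10-i); sum over i=1..10:
  i=1: C(10,1)·!9 = 10·133496 = 1334960
  i=2: C(10,2)·!8 = 45·14833 = 667485
  i=3: C(10,3)·!7 = 120·1854 = 222480
  i=4: C(10,4)·!6 = 210·265 = 55650
  i=5: C(10,5)·!5 = 252·44 = 11088
  i=6: C(10,6)·!4 = 210·9 = 1890
  i=7: C(10,7)·!3 = 120·2 = 240
  i=8: C(10,8)·!2 = 45·1 = 45
  i=9: C(10,9)·!1 = 10·0 = 0
  i=10: C(10,10)·!0 = 1·1 = 1
Total = 2293839.

2293839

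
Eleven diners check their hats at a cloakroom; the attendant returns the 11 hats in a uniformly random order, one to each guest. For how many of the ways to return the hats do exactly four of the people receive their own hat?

Pick the 4 fixed positions: C(11,4) = 330 ways.
The remaining 7 must be deranged: !7 = 1854.
Total: 330 × 1854 = 611820.

611820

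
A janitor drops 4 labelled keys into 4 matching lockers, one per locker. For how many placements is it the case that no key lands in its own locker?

9

By inclusion-exclusion, !4 = Σ (-1)^k · 4!/k! for k=0..4
= 4! - 4!/1! + 4!/2! - 4!/3! + 4!/4!
= 24 - 24 + 12 - 4 + 1
= 9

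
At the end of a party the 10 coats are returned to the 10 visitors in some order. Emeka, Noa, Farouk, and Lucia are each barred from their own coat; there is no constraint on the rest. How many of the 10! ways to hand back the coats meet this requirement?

Let A_j be the event that the j-th constrained one is fixed. By inclusion-exclusion over the 4 events:
Σ_{j=0}^{4} (-1)^j C(4,j)(10-j)!
= C(4,0)·10! - C(4,1)·9! + C(4,2)·8! - C(4,3)·7! + C(4,4)·6!
= 3628800 - 1451520 + 241920 - 20160 + 720
= 2399760

2399760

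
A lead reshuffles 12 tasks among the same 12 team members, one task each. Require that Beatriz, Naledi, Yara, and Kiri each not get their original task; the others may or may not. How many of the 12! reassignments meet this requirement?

339696000

Let A_j be the event that the j-th constrained one is fixed. By inclusion-exclusion over the 4 events:
Σ_{j=0}^{4} (-1)^j C(4,j)(12-j)!
= C(4,0)·12! - C(4,1)·11! + C(4,2)·10! - C(4,3)·9! + C(4,4)·8!
= 479001600 - 159667200 + 21772800 - 1451520 + 40320
= 339696000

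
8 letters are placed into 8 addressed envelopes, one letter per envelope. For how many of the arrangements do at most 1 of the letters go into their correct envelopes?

29665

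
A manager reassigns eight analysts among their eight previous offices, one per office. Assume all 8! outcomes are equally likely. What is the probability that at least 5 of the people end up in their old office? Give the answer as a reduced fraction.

47/13440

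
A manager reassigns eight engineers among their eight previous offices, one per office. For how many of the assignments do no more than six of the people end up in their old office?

40319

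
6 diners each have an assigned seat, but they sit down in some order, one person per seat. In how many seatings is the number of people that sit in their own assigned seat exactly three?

Pick the 3 fixed positions: C(6,3) = 20 ways.
The other 3 form a derangement: !3 = 2.
Total: 20 × 2 = 40.

40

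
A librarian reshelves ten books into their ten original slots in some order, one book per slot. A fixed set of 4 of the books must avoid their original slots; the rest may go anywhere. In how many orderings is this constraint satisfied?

Let A_j be the event that the j-th constrained one is fixed. By inclusion-exclusion over the 4 events:
Σ_{j=0}^{4} (-1)^j C(4,j)(10-j)!
= C(4,0)·10! - C(4,1)·9! + C(4,2)·8! - C(4,3)·7! + C(4,4)·6!
= 3628800 - 1451520 + 241920 - 20160 + 720
= 2399760

2399760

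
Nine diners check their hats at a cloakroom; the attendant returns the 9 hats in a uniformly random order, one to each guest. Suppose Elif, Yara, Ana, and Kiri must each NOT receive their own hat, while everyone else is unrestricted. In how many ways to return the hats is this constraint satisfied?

229080

Inclusion-exclusion on the 4 forbidden self-matches:
Σ_{j=0}^{4} (-1)^j C(4,j)(9-j)!
= C(4,0)·9! - C(4,1)·8! + C(4,2)·7! - C(4,3)·6! + C(4,4)·5!
= 362880 - 161280 + 30240 - 2880 + 120
= 229080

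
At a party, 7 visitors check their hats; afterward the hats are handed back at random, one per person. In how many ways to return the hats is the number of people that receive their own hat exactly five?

21

Choose which 5 of the 7 are fixed: C(7,5) = 21.
The remaining 2 must be deranged: !2 = 1.
Total: 21 × 1 = 21.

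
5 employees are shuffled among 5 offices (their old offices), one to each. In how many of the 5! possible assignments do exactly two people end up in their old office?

20

Choose which 2 of the 5 are fixed: C(5,2) = 10.
The remaining 3 must be deranged: !3 = 2.
Total: 10 × 2 = 20.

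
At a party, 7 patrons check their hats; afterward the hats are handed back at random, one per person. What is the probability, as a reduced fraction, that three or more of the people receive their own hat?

407/5040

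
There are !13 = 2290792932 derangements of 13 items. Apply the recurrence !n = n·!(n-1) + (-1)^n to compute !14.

32071101049

!14 = 14·2290792932 + 1 = 32071101049.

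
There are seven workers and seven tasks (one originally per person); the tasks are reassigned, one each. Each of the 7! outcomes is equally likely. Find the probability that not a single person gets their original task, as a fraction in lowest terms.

103/280

Favorable outcomes: !7 = 1854.
Total outcomes: 7! = 5040.
Probability = 1854/5040 = 103/280.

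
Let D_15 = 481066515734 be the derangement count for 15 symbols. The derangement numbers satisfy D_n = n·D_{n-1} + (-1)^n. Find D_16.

D_16 = 16·481066515734 + 1 = 7697064251745.

7697064251745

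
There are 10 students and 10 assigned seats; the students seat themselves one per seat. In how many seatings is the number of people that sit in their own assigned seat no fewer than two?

# with exactly i fixed is C(10,i)·!(10-i); sum over i=2..10:
  i=2: C(10,2)·!8 = 45·14833 = 667485
  i=3: C(10,3)·!7 = 120·1854 = 222480
  i=4: C(10,4)·!6 = 210·265 = 55650
  i=5: C(10,5)·!5 = 252·44 = 11088
  i=6: C(10,6)·!4 = 210·9 = 1890
  i=7: C(10,7)·!3 = 120·2 = 240
  i=8: C(10,8)·!2 = 45·1 = 45
  i=9: C(10,9)·!1 = 10·0 = 0
  i=10: C(10,10)·!0 = 1·1 = 1
Total = 958879.

958879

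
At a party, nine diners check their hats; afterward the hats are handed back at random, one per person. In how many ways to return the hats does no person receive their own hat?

133496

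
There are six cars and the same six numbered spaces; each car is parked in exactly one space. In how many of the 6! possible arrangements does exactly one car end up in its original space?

264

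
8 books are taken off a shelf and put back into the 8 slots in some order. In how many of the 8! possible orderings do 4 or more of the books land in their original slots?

# with exactly i fixed is C(8,i)·!(8-i); sum over i=4..8:
  i=4: C(8,4)·!4 = 70·9 = 630
  i=5: C(8,5)·!3 = 56·2 = 112
  i=6: C(8,6)·!2 = 28·1 = 28
  i=7: C(8,7)·!1 = 8·0 = 0
  i=8: C(8,8)·!0 = 1·1 = 1
Total = 771.

771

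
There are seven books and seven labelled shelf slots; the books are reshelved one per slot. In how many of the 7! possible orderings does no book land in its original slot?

The number of derangements of 7 is !7 = Σ_{k=0}^{7} (-1)^k·7!/k!
= 7! - 7!/1! + 7!/2! - 7!/3! + 7!/4! - 7!/5! + 7!/6! - 7!/7!
= 5040 - 5040 + 2520 - 840 + 210 - 42 + 7 - 1
= 1854

1854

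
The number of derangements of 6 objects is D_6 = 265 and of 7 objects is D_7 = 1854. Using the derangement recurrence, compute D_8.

14833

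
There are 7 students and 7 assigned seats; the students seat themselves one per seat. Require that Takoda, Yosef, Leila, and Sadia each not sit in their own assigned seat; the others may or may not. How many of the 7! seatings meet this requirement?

2790

Inclusion-exclusion on the 4 forbidden self-matches:
Σ_{j=0}^{4} (-1)^j C(4,j)(7-j)!
= C(4,0)·7! - C(4,1)·6! + C(4,2)·5! - C(4,3)·4! + C(4,4)·3!
= 5040 - 2880 + 720 - 96 + 6
= 2790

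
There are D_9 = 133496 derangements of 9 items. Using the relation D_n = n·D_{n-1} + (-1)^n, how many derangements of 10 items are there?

1334961

D_10 = 10·133496 + 1 = 1334961.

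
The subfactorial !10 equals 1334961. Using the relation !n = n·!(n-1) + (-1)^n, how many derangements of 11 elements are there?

14684570

!11 = 11·1334961 - 1 = 14684570.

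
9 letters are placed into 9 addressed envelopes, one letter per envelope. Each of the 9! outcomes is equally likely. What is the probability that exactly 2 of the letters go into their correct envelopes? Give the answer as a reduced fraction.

103/560

Favorable outcomes: C(9,2)·!7 = 36·1854 = 66744.
Total outcomes: 9! = 362880.
Probability = 66744/362880 = 103/560.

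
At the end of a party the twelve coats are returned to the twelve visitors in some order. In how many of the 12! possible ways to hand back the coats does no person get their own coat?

The subfactorial !12 = [12!/e] (nearest integer).
12! = 479001600, and 479001600/e ≈ 176214840.93, so !12 = 176214841.

176214841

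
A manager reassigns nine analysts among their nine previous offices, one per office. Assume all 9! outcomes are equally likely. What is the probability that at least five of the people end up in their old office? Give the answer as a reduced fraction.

Favorable outcomes: Σ_{i≥5} C(9,i)·!(9-i) = 126·9 + 84·2 + 36·1 + 9·0 + 1·1 = 1339.
Total outcomes: 9! = 362880.
Probability = 1339/362880 = 1339/362880.

1339/362880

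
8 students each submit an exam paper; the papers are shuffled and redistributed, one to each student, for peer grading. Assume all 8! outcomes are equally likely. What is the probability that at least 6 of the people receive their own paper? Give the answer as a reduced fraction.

Favorable outcomes: Σ_{i≥6} C(8,i)·!(8-i) = 28·1 + 8·0 + 1·1 = 29.
Total outcomes: 8! = 40320.
Probability = 29/40320 = 29/40320.

29/40320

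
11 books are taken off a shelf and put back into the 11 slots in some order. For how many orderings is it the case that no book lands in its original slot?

14684570

!11 is the nearest integer to 11!/e.
11! = 39916800, and 39916800/e ≈ 14684570.08, so !11 = 14684570.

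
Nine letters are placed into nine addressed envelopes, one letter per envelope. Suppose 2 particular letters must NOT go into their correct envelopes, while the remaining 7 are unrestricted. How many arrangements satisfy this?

287280

Let A_j be the event that the j-th constrained one is fixed. By inclusion-exclusion over the 2 events:
Σ_{j=0}^{2} (-1)^j C(2,j)(9-j)!
= C(2,0)·9! - C(2,1)·8! + C(2,2)·7!
= 362880 - 80640 + 5040
= 287280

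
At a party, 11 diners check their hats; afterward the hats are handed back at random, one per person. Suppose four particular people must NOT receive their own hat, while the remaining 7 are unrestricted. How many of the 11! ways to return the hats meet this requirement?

Inclusion-exclusion on the 4 forbidden self-matches:
Σ_{j=0}^{4} (-1)^j C(4,j)(11-j)!
= C(4,0)·11! - C(4,1)·10! + C(4,2)·9! - C(4,3)·8! + C(4,4)·7!
= 39916800 - 14515200 + 2177280 - 161280 + 5040
= 27422640

27422640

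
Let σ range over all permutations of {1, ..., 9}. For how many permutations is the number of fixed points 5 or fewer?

Sum C(9,i)·!(9-i) for i = 0..5:
  i=0: C(9,0)·!9 = 1·133496 = 133496
  i=1: C(9,1)·!8 = 9·14833 = 133497
  i=2: C(9,2)·!7 = 36·1854 = 66744
  i=3: C(9,3)·!6 = 84·265 = 22260
  i=4: C(9,4)·!5 = 126·44 = 5544
  i=5: C(9,5)·!4 = 126·9 = 1134
Total = 362675.

362675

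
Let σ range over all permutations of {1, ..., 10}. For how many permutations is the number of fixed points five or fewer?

Sum C(10,i)·!(10-i) for i = 0..5:
  i=0: C(10,0)·!10 = 1·1334961 = 1334961
  i=1: C(10,1)·!9 = 10·133496 = 1334960
  i=2: C(10,2)·!8 = 45·14833 = 667485
  i=3: C(10,3)·!7 = 120·1854 = 222480
  i=4: C(10,4)·!6 = 210·265 = 55650
  i=5: C(10,5)·!5 = 252·44 = 11088
Total = 3626624.

3626624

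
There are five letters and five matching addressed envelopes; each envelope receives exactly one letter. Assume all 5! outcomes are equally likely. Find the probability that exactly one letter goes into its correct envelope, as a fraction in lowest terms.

3/8

Favorable outcomes: C(5,1)·!4 = 5·9 = 45.
Total outcomes: 5! = 120.
Probability = 45/120 = 3/8.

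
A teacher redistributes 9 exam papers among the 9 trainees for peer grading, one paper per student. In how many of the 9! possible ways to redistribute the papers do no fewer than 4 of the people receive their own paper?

Sum C(9,i)·!(9-i) for i = 4..9:
  i=4: C(9,4)·!5 = 126·44 = 5544
  i=5: C(9,5)·!4 = 126·9 = 1134
  i=6: C(9,6)·!3 = 84·2 = 168
  i=7: C(9,7)·!2 = 36·1 = 36
  i=8: C(9,8)·!1 = 9·0 = 0
  i=9: C(9,9)·!0 = 1·1 = 1
Total = 6883.

6883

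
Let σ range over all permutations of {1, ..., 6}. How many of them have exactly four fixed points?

Choose which 4 of the 6 are fixed: C(6,4) = 15.
The other 2 form a derangement: !2 = 1.
Total: 15 × 1 = 15.

15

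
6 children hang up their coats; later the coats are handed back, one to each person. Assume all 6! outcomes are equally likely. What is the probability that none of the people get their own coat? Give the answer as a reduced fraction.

53/144

Favorable outcomes: !6 = 265.
Total outcomes: 6! = 720.
Probability = 265/720 = 53/144.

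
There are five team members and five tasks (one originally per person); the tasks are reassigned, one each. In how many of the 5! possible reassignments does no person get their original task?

By inclusion-exclusion, !5 = Σ (-1)^k · 5!/k! for k=0..5
= 5! - 5!/1! + 5!/2! - 5!/3! + 5!/4! - 5!/5!
= 120 - 120 + 60 - 20 + 5 - 1
= 44

44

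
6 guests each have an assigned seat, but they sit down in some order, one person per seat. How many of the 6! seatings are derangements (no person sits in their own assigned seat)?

Use !n = n·!(n-1) + (-1)^n.
!6 = 6·44 + 1 = 265

265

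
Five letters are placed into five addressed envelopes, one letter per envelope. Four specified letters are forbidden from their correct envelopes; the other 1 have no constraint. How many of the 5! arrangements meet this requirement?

53

Inclusion-exclusion on the 4 forbidden self-matches:
Σ_{j=0}^{4} (-1)^j C(4,j)(5-j)!
= C(4,0)·5! - C(4,1)·4! + C(4,2)·3! - C(4,3)·2! + C(4,4)·1!
= 120 - 96 + 36 - 8 + 1
= 53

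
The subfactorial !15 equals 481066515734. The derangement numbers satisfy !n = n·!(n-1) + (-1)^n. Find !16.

!16 = 16·481066515734 + 1 = 7697064251745.

7697064251745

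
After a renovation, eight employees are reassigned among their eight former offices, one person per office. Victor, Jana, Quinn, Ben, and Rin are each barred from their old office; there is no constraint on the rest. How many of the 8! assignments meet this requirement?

21234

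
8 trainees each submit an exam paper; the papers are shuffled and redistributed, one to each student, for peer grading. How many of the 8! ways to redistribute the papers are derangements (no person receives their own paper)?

The number of derangements of 8 is !8 = Σ_{k=0}^{8} (-1)^k·8!/k!
= 8! - 8!/1! + 8!/2! - 8!/3! + 8!/4! - 8!/5! + 8!/6! - 8!/7! + 8!/8!
= 40320 - 40320 + 20160 - 6720 + 1680 - 336 + 56 - 8 + 1
= 14833

14833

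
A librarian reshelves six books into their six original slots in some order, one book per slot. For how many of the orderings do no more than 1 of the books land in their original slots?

529

Sum C(6,i)·!(6-i) for i = 0..1:
  i=0: C(6,0)·!6 = 1·265 = 265
  i=1: C(6,1)·!5 = 6·44 = 264
Total = 529.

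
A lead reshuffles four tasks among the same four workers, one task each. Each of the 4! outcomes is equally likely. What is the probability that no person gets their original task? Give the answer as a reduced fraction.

3/8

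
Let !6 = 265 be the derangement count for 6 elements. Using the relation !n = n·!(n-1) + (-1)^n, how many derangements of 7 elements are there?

1854

!7 = 7·265 - 1 = 1854.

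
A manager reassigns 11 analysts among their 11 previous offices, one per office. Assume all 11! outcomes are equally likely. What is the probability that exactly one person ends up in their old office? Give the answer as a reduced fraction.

Favorable outcomes: C(11,1)·!10 = 11·1334961 = 14684571.
Total outcomes: 11! = 39916800.
Probability = 14684571/39916800 = 16481/44800.

16481/44800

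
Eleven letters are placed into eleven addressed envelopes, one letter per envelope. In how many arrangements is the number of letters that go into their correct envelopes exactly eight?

Pick the 8 fixed positions: C(11,8) = 165 ways.
The other 3 form a derangement: !3 = 2.
Total: 165 × 2 = 330.

330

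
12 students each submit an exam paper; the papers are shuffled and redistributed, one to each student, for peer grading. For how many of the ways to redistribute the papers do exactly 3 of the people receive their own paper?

29369120

Choose which 3 of the 12 are fixed: C(12,3) = 220.
The remaining 9 must be deranged: !9 = 133496.
Total: 220 × 133496 = 29369120.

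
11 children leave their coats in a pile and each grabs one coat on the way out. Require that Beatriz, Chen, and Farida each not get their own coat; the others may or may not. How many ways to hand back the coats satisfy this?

30078720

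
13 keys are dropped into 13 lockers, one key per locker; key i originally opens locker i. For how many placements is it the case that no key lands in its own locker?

Use !n = (n-1)(!(n-1) + !(n-2)).
!13 = 12·(176214841 + 14684570) = 12·190899411 = 2290792932

2290792932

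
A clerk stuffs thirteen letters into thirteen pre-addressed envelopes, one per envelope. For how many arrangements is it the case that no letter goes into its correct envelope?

2290792932

The subfactorial !13 = [13!/e] (nearest integer).
13! = 6227020800, and 6227020800/e ≈ 2290792932.07, so !13 = 2290792932.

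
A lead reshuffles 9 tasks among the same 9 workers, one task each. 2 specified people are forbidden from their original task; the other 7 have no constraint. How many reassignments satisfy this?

Let A_j be the event that the j-th constrained one is fixed. By inclusion-exclusion over the 2 events:
Σ_{j=0}^{2} (-1)^j C(2,j)(9-j)!
= C(2,0)·9! - C(2,1)·8! + C(2,2)·7!
= 362880 - 80640 + 5040
= 287280

287280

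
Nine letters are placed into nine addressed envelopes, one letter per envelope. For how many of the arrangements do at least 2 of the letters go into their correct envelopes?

Sum C(9,i)·!(9-i) for i = 2..9:
  i=2: C(9,2)·!7 = 36·1854 = 66744
  i=3: C(9,3)·!6 = 84·265 = 22260
  i=4: C(9,4)·!5 = 126·44 = 5544
  i=5: C(9,5)·!4 = 126·9 = 1134
  i=6: C(9,6)·!3 = 84·2 = 168
  i=7: C(9,7)·!2 = 36·1 = 36
  i=8: C(9,8)·!1 = 9·0 = 0
  i=9: C(9,9)·!0 = 1·1 = 1
Total = 95887.

95887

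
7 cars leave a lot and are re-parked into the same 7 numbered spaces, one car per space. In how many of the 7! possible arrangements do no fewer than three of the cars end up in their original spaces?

407

Sum C(7,i)·!(7-i) for i = 3..7:
  i=3: C(7,3)·!4 = 35·9 = 315
  i=4: C(7,4)·!3 = 35·2 = 70
  i=5: C(7,5)·!2 = 21·1 = 21
  i=6: C(7,6)·!1 = 7·0 = 0
  i=7: C(7,7)·!0 = 1·1 = 1
Total = 407.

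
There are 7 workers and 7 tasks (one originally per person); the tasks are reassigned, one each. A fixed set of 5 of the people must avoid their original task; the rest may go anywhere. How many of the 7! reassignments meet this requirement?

2428

Let A_j be the event that the j-th constrained one is fixed. By inclusion-exclusion over the 5 events:
Σ_{j=0}^{5} (-1)^j C(5,j)(7-j)!
= C(5,0)·7! - C(5,1)·6! + C(5,2)·5! - C(5,3)·4! + C(5,4)·3! - C(5,5)·2!
= 5040 - 3600 + 1200 - 240 + 30 - 2
= 2428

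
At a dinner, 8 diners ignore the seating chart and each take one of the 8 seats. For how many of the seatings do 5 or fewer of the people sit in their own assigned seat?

Sum C(8,i)·!(8-i) for i = 0..5:
  i=0: C(8,0)·!8 = 1·14833 = 14833
  i=1: C(8,1)·!7 = 8·1854 = 14832
  i=2: C(8,2)·!6 = 28·265 = 7420
  i=3: C(8,3)·!5 = 56·44 = 2464
  i=4: C(8,4)·!4 = 70·9 = 630
  i=5: C(8,5)·!3 = 56·2 = 112
Total = 40291.

40291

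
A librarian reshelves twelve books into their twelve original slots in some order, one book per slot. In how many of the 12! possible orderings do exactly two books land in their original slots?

88107426

Choose which 2 of the 12 are fixed: C(12,2) = 66.
The other 10 form a derangement: !10 = 1334961.
Total: 66 × 1334961 = 88107426.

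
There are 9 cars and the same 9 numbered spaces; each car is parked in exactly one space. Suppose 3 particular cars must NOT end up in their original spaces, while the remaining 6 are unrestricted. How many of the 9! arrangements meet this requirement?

256320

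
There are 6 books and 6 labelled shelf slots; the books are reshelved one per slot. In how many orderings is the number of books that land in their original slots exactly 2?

135

Pick the 2 fixed positions: C(6,2) = 15 ways.
The other 4 form a derangement: !4 = 9.
Total: 15 × 9 = 135.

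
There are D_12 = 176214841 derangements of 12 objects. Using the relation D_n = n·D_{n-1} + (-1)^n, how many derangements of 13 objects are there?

D_13 = 13·176214841 - 1 = 2290792932.

2290792932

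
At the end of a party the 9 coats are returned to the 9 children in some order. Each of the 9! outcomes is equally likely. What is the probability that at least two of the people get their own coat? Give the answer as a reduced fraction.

Favorable outcomes: Σ_{i≥2} C(9,i)·!(9-i) = 36·1854 + 84·265 + 126·44 + 126·9 + 84·2 + 36·1 + 9·0 + 1·1 = 95887.
Total outcomes: 9! = 362880.
Probability = 95887/362880 = 95887/362880.

95887/362880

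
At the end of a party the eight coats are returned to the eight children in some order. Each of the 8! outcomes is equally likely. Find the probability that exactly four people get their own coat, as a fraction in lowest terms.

1/64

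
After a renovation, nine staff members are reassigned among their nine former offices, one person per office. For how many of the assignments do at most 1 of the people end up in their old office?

266993

# with exactly i fixed is C(9,i)·!(9-i); sum over i=0..1:
  i=0: C(9,0)·!9 = 1·133496 = 133496
  i=1: C(9,1)·!8 = 9·14833 = 133497
Total = 266993.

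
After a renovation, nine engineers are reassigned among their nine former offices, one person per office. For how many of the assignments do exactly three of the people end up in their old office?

22260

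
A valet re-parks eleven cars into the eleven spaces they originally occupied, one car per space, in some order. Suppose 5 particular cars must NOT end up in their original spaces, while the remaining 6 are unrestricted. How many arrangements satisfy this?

Inclusion-exclusion on the 5 forbidden self-matches:
Σ_{j=0}^{5} (-1)^j C(5,j)(11-j)!
= C(5,0)·11! - C(5,1)·10! + C(5,2)·9! - C(5,3)·8! + C(5,4)·7! - C(5,5)·6!
= 39916800 - 18144000 + 3628800 - 403200 + 25200 - 720
= 25022880

25022880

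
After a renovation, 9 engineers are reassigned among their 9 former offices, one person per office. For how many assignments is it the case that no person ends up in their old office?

!9 is the nearest integer to 9!/e.
9! = 362880, and 362880/e ≈ 133496.09, so !9 = 133496.

133496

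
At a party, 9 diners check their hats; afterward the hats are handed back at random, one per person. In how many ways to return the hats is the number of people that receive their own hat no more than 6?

Sum C(9,i)·!(9-i) for i = 0..6:
  i=0: C(9,0)·!9 = 1·133496 = 133496
  i=1: C(9,1)·!8 = 9·14833 = 133497
  i=2: C(9,2)·!7 = 36·1854 = 66744
  i=3: C(9,3)·!6 = 84·265 = 22260
  i=4: C(9,4)·!5 = 126·44 = 5544
  i=5: C(9,5)·!4 = 126·9 = 1134
  i=6: C(9,6)·!3 = 84·2 = 168
Total = 362843.

362843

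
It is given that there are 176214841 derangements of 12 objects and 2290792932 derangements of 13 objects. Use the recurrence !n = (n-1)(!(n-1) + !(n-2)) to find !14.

32071101049

!14 = (14-1)·(!13 + !12) = 13·(2290792932 + 176214841) = 13·2467007773 = 32071101049.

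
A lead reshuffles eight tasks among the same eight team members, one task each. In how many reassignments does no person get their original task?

The subfactorial !8 = [8!/e] (nearest integer).
8! = 40320, and 40320/e ≈ 14832.90, so !8 = 14833.

14833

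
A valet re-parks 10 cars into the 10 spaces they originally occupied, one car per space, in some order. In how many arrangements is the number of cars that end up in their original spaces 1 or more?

2293839

Sum C(10,i)·!(10-i) for i = 1..10:
  i=1: C(10,1)·!9 = 10·133496 = 1334960
  i=2: C(10,2)·!8 = 45·14833 = 667485
  i=3: C(10,3)·!7 = 120·1854 = 222480
  i=4: C(10,4)·!6 = 210·265 = 55650
  i=5: C(10,5)·!5 = 252·44 = 11088
  i=6: C(10,6)·!4 = 210·9 = 1890
  i=7: C(10,7)·!3 = 120·2 = 240
  i=8: C(10,8)·!2 = 45·1 = 45
  i=9: C(10,9)·!1 = 10·0 = 0
  i=10: C(10,10)·!0 = 1·1 = 1
Total = 2293839.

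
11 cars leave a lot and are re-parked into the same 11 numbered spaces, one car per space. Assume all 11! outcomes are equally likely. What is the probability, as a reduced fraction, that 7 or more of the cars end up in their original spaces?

839/9979200

Favorable outcomes: Σ_{i≥7} C(11,i)·!(11-i) = 330·9 + 165·2 + 55·1 + 11·0 + 1·1 = 3356.
Total outcomes: 11! = 39916800.
Probability = 3356/39916800 = 839/9979200.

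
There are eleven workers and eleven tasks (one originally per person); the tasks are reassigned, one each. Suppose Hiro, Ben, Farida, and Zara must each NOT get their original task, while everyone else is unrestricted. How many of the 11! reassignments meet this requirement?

27422640

Let A_j be the event that the j-th constrained one is fixed. By inclusion-exclusion over the 4 events:
Σ_{j=0}^{4} (-1)^j C(4,j)(11-j)!
= C(4,0)·11! - C(4,1)·10! + C(4,2)·9! - C(4,3)·8! + C(4,4)·7!
= 39916800 - 14515200 + 2177280 - 161280 + 5040
= 27422640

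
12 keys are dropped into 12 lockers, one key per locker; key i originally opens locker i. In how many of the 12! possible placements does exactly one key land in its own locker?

Pick the single fixed position: C(12,1) = 12 ways.
The remaining 11 must be deranged: !11 = 14684570.
Total: 12 × 14684570 = 176214840.

176214840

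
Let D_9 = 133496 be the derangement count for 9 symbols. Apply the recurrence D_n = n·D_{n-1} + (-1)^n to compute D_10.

1334961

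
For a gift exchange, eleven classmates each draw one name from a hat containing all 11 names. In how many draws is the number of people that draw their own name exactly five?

Choose which 5 of the 11 are fixed: C(11,5) = 462.
The other 6 form a derangement: !6 = 265.
Total: 462 × 265 = 122430.

122430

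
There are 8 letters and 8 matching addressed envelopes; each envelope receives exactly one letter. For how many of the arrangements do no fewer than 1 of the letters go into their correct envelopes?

# with exactly i fixed is C(8,i)·!(8-i); sum over i=1..8:
  i=1: C(8,1)·!7 = 8·1854 = 14832
  i=2: C(8,2)·!6 = 28·265 = 7420
  i=3: C(8,3)·!5 = 56·44 = 2464
  i=4: C(8,4)·!4 = 70·9 = 630
  i=5: C(8,5)·!3 = 56·2 = 112
  i=6: C(8,6)·!2 = 28·1 = 28
  i=7: C(8,7)·!1 = 8·0 = 0
  i=8: C(8,8)·!0 = 1·1 = 1
Total = 25487.

25487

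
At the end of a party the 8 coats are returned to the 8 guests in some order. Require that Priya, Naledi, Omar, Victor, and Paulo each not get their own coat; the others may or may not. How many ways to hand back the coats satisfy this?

Let A_j be the event that the j-th constrained one is fixed. By inclusion-exclusion over the 5 events:
Σ_{j=0}^{5} (-1)^j C(5,j)(8-j)!
= C(5,0)·8! - C(5,1)·7! + C(5,2)·6! - C(5,3)·5! + C(5,4)·4! - C(5,5)·3!
= 40320 - 25200 + 7200 - 1200 + 120 - 6
= 21234

21234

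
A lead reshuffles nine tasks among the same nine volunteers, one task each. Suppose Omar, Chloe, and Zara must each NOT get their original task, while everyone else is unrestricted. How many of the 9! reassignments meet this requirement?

Inclusion-exclusion on the 3 forbidden self-matches:
Σ_{j=0}^{3} (-1)^j C(3,j)(9-j)!
= C(3,0)·9! - C(3,1)·8! + C(3,2)·7! - C(3,3)·6!
= 362880 - 120960 + 15120 - 720
= 256320

256320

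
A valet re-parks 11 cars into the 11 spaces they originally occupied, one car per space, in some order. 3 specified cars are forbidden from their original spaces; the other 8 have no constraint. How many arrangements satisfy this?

Let A_j be the event that the j-th constrained one is fixed. By inclusion-exclusion over the 3 events:
Σ_{j=0}^{3} (-1)^j C(3,j)(11-j)!
= C(3,0)·11! - C(3,1)·10! + C(3,2)·9! - C(3,3)·8!
= 39916800 - 10886400 + 1088640 - 40320
= 30078720

30078720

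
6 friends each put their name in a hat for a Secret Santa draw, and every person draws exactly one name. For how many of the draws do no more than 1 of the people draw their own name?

529

# with exactly i fixed is C(6,i)·!(6-i); sum over i=0..1:
  i=0: C(6,0)·!6 = 1·265 = 265
  i=1: C(6,1)·!5 = 6·44 = 264
Total = 529.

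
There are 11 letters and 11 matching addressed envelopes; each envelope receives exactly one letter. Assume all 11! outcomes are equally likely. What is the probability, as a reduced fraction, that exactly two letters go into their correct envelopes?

16687/90720

Favorable outcomes: C(11,2)·!9 = 55·133496 = 7342280.
Total outcomes: 11! = 39916800.
Probability = 7342280/39916800 = 16687/90720.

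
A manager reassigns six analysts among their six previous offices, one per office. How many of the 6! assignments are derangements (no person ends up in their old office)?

Use !n = (n-1)(!(n-1) + !(n-2)).
!6 = 5·(44 + 9) = 5·53 = 265

265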